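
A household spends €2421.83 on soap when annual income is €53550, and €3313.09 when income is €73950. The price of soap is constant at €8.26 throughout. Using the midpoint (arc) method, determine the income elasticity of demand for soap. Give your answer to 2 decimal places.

With a constant price, Q₁ = 2421.83/8.26 = 293.200 and Q₂ = 3313.09/8.26 = 401.100 (equivalently, work directly with expenditure since P cancels).
Midpoint %ΔQ = (3313.09 − 2421.83)/2867.46 = 0.31082; midpoint %ΔI = (73950 − 53550)/63750 = 0.32000.
η = 0.31082 / 0.32000 = 0.97.

0.97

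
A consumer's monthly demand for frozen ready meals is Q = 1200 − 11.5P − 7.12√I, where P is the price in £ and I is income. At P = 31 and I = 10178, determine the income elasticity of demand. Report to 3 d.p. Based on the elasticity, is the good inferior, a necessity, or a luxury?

-2.869 (inferior good)

At P = 31, I = 10178: Q = 125.191.
Holding P constant, ∂Q/∂I = -7.12/(2√I) = -0.0352873.
η_I = (∂Q/∂I)·(I/Q) = -0.0352873 × (10178/125.191) = -2.869.
Since η < 0, this is an inferior good.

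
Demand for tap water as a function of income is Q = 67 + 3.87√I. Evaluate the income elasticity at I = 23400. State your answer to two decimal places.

At I = 23400: Q = 658.996.
dQ/dI = 3.87/(2√I) = 0.0126495 at this income.
η = (dQ/dI)·(I/Q) = 0.0126495 × (23400/658.996) = 0.45.

0.45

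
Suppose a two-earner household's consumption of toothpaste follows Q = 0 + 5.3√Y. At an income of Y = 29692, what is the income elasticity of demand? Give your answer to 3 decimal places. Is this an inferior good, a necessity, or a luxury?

0.500 (necessity)

At Y = 29692: Q = 913.262.
dQ/dY = 5.3/(2√Y) = 0.0153789 at this income.
η = (dQ/dY)·(Y/Q) = 0.0153789 × (29692/913.262) = 0.500.
Since 0 < η < 1, the good is a necessity.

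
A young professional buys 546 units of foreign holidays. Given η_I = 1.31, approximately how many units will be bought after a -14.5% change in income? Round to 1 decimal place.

%ΔQ ≈ η × %ΔI = 1.31 × (-14.5%) = -18.995%.
New Q ≈ 546 × (1 − 0.18995) = 442.3.

442.3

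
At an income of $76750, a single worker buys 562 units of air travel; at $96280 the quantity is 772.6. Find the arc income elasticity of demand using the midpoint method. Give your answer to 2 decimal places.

1.40

ΔQ = 772.6 − 562 = 210.6; midpoint Q̄ = (562 + 772.6)/2 = 667.3.
ΔI = 96280 − 76750 = 19530; midpoint Ī = (76750 + 96280)/2 = 86515.
η = (ΔQ/Q̄) ÷ (ΔI/Ī) = (210.6/667.3) ÷ (19530/86515) = 1.40.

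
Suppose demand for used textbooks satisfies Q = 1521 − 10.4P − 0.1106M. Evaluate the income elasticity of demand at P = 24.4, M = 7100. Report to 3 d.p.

-1.629

At P = 24.4, M = 7100: Q = 481.980.
Holding P constant, ∂Q/∂M = −0.1106.
η_M = (∂Q/∂M)·(M/Q) = -0.1106 × (7100/481.980) = -1.629.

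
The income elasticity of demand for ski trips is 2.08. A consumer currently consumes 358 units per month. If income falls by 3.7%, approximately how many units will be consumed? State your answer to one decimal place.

%ΔQ ≈ η × %ΔI = 2.08 × (-3.7%) = -7.696%.
New Q ≈ 358 × (1 − 0.07696) = 330.4.

330.4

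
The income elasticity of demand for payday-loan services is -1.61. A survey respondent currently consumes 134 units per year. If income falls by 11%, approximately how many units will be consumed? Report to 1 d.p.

157.7

%ΔQ ≈ η × %ΔI = -1.61 × (-11%) = 17.71%.
New Q ≈ 134 × (1 + 0.1771) = 157.7.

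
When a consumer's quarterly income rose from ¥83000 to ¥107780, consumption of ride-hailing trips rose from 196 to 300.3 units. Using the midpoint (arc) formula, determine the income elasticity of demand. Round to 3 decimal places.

ΔQ = 300.3 − 196 = 104.3; midpoint Q̄ = (196 + 300.3)/2 = 248.15.
ΔI = 107780 − 83000 = 24780; midpoint Ī = (83000 + 107780)/2 = 95390.
η = (ΔQ/Q̄) ÷ (ΔI/Ī) = (104.3/248.15) ÷ (24780/95390) = 1.618.

1.618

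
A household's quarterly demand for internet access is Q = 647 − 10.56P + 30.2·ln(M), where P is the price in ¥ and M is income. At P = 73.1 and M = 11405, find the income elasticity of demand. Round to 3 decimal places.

0.192

At P = 73.1, M = 11405: Q = 157.187.
Holding P constant, ∂Q/∂M = 30.2/M = 0.00264796.
η_M = (∂Q/∂M)·(M/Q) = 0.00264796 × (11405/157.187) = 0.192.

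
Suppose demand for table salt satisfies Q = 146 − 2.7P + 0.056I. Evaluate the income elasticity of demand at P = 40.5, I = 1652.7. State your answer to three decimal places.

0.716

At P = 40.5, I = 1652.7: Q = 129.201.
Holding P constant, ∂Q/∂I = 0.056.
η_I = (∂Q/∂I)·(I/Q) = 0.056 × (1652.7/129.201) = 0.716.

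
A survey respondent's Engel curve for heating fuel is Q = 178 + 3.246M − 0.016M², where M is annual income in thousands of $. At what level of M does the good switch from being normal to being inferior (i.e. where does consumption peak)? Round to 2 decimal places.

101.44

dQ/dM = 3.246 − 0.032M.
The good is inferior where dQ/dM < 0. Setting dQ/dM = 0 gives M = 3.246 / 0.032 = 101.44.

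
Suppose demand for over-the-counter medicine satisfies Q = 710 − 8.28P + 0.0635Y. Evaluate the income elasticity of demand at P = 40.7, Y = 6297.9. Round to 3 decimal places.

At P = 40.7, Y = 6297.9: Q = 772.921.
Holding P constant, ∂Q/∂Y = 0.0635.
η_Y = (∂Q/∂Y)·(Y/Q) = 0.0635 × (6297.9/772.921) = 0.517.

0.517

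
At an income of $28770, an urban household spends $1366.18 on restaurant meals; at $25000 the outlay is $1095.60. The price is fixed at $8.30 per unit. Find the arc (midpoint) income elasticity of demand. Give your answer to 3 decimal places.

With a constant price, Q₁ = 1366.18/8.30 = 164.600 and Q₂ = 1095.60/8.30 = 132.000 (equivalently, work directly with expenditure since P cancels).
Midpoint %ΔQ = (1095.60 − 1366.18)/1230.89 = -0.21982; midpoint %ΔI = (25000 − 28770)/26885 = -0.14023.
η = -0.21982 / -0.14023 = 1.568.

1.568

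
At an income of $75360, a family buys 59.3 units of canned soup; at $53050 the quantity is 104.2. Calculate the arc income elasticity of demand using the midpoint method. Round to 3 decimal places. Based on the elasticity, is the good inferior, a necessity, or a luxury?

-1.581 (inferior good)

ΔQ = 104.2 − 59.3 = 44.9; midpoint Q̄ = (59.3 + 104.2)/2 = 81.75.
ΔI = 53050 − 75360 = -22310; midpoint Ī = (75360 + 53050)/2 = 64205.
η = (ΔQ/Q̄) ÷ (ΔI/Ī) = (44.9/81.75) ÷ (-22310/64205) = -1.581.
η < 0 ⇒ inferior good.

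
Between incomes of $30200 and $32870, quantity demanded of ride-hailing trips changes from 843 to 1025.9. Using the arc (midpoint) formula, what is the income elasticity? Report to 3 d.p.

ΔQ = 1025.9 − 843 = 182.9; midpoint Q̄ = (843 + 1025.9)/2 = 934.45.
ΔI = 32870 − 30200 = 2670; midpoint Ī = (30200 + 32870)/2 = 31535.
η = (ΔQ/Q̄) ÷ (ΔI/Ī) = (182.9/934.45) ÷ (2670/31535) = 2.312.

2.312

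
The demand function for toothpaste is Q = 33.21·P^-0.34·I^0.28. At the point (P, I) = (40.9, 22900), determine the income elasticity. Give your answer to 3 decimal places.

For a multiplicative demand Q = A·P^α·I^β, the income elasticity is β everywhere.
Here β = 0.28, so η = 0.280.

0.280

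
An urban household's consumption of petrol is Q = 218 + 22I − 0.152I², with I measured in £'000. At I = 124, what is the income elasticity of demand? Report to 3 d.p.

-3.197

At I = 124: Q = 608.8480.
dQ/dI = 22 − 0.304I = -15.69600.
η = (dQ/dI)·(I/Q) = -15.69600 × (124/608.8480) = -3.197.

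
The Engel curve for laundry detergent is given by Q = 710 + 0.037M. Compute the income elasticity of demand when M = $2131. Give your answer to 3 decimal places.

At M = 2131: Q = 788.847.
dQ/dM = 0.037.
η = (dQ/dM)·(M/Q) = 0.037 × (2131/788.847) = 0.100.

0.100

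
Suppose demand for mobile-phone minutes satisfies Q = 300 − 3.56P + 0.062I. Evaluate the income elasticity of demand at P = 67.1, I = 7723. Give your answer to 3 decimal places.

0.887

At P = 67.1, I = 7723: Q = 539.950.
Holding P constant, ∂Q/∂I = 0.062.
η_I = (∂Q/∂I)·(I/Q) = 0.062 × (7723/539.950) = 0.887.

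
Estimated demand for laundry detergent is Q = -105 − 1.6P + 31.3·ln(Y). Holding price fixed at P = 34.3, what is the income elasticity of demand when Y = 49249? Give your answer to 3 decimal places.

At P = 34.3, Y = 49249: Q = 178.305.
Holding P constant, ∂Q/∂Y = 31.3/Y = 0.000635546.
η_Y = (∂Q/∂Y)·(Y/Q) = 0.000635546 × (49249/178.305) = 0.176.

0.176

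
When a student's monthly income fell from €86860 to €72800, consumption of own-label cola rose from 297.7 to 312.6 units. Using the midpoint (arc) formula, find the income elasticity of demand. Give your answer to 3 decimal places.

ΔQ = 312.6 − 297.7 = 14.9; midpoint Q̄ = (297.7 + 312.6)/2 = 305.15.
ΔI = 72800 − 86860 = -14060; midpoint Ī = (86860 + 72800)/2 = 79830.
η = (ΔQ/Q̄) ÷ (ΔI/Ī) = (14.9/305.15) ÷ (-14060/79830) = -0.277.

-0.277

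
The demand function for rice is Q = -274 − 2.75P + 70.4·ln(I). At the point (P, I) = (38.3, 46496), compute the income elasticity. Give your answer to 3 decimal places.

0.187

At P = 38.3, I = 46496: Q = 377.272.
Holding P constant, ∂Q/∂I = 70.4/I = 0.00151411.
η_I = (∂Q/∂I)·(I/Q) = 0.00151411 × (46496/377.272) = 0.187.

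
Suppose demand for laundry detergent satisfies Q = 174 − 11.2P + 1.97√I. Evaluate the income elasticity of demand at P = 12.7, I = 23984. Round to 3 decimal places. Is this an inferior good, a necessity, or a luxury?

At P = 12.7, I = 23984: Q = 336.849.
Holding P constant, ∂Q/∂I = 1.97/(2√I) = 0.00636027.
η_I = (∂Q/∂I)·(I/Q) = 0.00636027 × (23984/336.849) = 0.453.
Since 0 < η < 1, this is a necessity.

0.453 (necessity)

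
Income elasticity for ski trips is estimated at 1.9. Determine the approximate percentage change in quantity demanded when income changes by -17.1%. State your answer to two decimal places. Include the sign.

%ΔQ ≈ η × %ΔI = 1.9 × (-17.1%) = -32.49%.

-32.49%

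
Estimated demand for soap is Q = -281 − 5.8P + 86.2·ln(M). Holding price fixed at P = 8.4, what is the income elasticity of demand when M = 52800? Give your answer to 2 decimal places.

0.14

At P = 8.4, M = 52800: Q = 607.642.
Holding P constant, ∂Q/∂M = 86.2/M = 0.00163258.
η_M = (∂Q/∂M)·(M/Q) = 0.00163258 × (52800/607.642) = 0.14.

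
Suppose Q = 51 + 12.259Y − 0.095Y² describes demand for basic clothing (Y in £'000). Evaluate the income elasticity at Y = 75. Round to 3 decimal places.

-0.342

At Y = 75: Q = 436.0500.
dQ/dY = 12.259 − 0.19Y = -1.99100.
η = (dQ/dY)·(Y/Q) = -1.99100 × (75/436.0500) = -0.342.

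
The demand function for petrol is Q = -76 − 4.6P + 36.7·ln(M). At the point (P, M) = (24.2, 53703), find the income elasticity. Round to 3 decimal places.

0.173

At P = 24.2, M = 53703: Q = 212.388.
Holding P constant, ∂Q/∂M = 36.7/M = 0.000683388.
η_M = (∂Q/∂M)·(M/Q) = 0.000683388 × (53703/212.388) = 0.173.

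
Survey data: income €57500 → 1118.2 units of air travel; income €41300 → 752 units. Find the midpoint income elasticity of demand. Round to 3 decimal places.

ΔQ = 752 − 1118.2 = -366.2; midpoint Q̄ = (1118.2 + 752)/2 = 935.1.
ΔI = 41300 − 57500 = -16200; midpoint Ī = (57500 + 41300)/2 = 49400.
η = (ΔQ/Q̄) ÷ (ΔI/Ī) = (-366.2/935.1) ÷ (-16200/49400) = 1.194.

1.194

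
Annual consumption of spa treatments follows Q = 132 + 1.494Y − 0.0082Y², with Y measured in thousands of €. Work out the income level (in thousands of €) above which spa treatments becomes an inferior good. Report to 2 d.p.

dQ/dY = 1.494 − 0.0164Y.
The good is inferior where dQ/dY < 0. Setting dQ/dY = 0 gives Y = 1.494 / 0.0164 = 91.10.

91.10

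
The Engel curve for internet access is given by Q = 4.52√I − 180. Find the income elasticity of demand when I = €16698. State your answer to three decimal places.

0.723

At I = 16698: Q = 404.078.
dQ/dI = 4.52/(2√I) = 0.0174895 at this income.
η = (dQ/dI)·(I/Q) = 0.0174895 × (16698/404.078) = 0.723.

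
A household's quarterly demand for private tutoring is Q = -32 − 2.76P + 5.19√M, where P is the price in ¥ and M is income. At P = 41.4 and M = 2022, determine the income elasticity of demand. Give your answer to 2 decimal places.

At P = 41.4, M = 2022: Q = 87.113.
Holding P constant, ∂Q/∂M = 5.19/(2√M) = 0.0577094.
η_M = (∂Q/∂M)·(M/Q) = 0.0577094 × (2022/87.113) = 1.34.

1.34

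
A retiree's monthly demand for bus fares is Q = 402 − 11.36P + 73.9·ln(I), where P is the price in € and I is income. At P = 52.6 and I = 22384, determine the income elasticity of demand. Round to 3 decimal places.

At P = 52.6, I = 22384: Q = 544.654.
Holding P constant, ∂Q/∂I = 73.9/I = 0.00330147.
η_I = (∂Q/∂I)·(I/Q) = 0.00330147 × (22384/544.654) = 0.136.

0.136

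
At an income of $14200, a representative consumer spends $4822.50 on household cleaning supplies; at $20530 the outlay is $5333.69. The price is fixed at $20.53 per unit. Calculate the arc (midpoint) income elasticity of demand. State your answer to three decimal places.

With a constant price, Q₁ = 4822.50/20.53 = 234.900 and Q₂ = 5333.69/20.53 = 259.800 (equivalently, work directly with expenditure since P cancels).
Midpoint %ΔQ = (5333.69 − 4822.50)/5078.09 = 0.10067; midpoint %ΔI = (20530 − 14200)/17365 = 0.36453.
η = 0.10067 / 0.36453 = 0.276.

0.276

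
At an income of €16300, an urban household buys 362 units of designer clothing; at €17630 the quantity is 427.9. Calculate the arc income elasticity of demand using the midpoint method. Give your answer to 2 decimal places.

ΔQ = 427.9 − 362 = 65.9; midpoint Q̄ = (362 + 427.9)/2 = 394.95.
ΔI = 17630 − 16300 = 1330; midpoint Ī = (16300 + 17630)/2 = 16965.
η = (ΔQ/Q̄) ÷ (ΔI/Ī) = (65.9/394.95) ÷ (1330/16965) = 2.13.

2.13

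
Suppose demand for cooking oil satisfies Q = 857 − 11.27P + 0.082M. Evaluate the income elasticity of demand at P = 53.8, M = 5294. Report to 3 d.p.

0.634

At P = 53.8, M = 5294: Q = 684.782.
Holding P constant, ∂Q/∂M = 0.082.
η_M = (∂Q/∂M)·(M/Q) = 0.082 × (5294/684.782) = 0.634.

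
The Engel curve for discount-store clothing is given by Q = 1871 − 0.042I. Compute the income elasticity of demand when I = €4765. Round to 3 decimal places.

-0.120

At I = 4765: Q = 1670.870.
dQ/dI = −0.042.
η = (dQ/dI)·(I/Q) = -0.042 × (4765/1670.870) = -0.120.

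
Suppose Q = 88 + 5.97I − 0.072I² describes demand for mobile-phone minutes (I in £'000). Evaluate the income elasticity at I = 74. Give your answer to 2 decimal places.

At I = 74: Q = 135.5080.
dQ/dI = 5.97 − 0.144I = -4.68600.
η = (dQ/dI)·(I/Q) = -4.68600 × (74/135.5080) = -2.56.

-2.56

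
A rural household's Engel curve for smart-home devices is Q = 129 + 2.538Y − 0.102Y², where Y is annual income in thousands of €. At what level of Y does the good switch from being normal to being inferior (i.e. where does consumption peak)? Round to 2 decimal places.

dQ/dY = 2.538 − 0.204Y.
The good is inferior where dQ/dY < 0. Setting dQ/dY = 0 gives Y = 2.538 / 0.204 = 12.44.

12.44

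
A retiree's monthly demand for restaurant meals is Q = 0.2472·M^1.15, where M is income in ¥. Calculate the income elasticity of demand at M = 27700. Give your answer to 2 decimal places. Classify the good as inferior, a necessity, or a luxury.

1.15 (luxury)

For Q = A·M^β the income elasticity is constant and equal to β.
Here β = 1.15, so η = 1.15.
Since η > 1, the good is a luxury.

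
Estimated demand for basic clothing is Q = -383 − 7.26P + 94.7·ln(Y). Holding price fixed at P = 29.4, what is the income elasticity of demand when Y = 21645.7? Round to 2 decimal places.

0.27

At P = 29.4, Y = 21645.7: Q = 348.905.
Holding P constant, ∂Q/∂Y = 94.7/Y = 0.004375.
η_Y = (∂Q/∂Y)·(Y/Q) = 0.004375 × (21645.7/348.905) = 0.27.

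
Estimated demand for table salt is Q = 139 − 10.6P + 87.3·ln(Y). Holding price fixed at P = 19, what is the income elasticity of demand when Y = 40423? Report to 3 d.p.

At P = 19, Y = 40423: Q = 863.605.
Holding P constant, ∂Q/∂Y = 87.3/Y = 0.00215966.
η_Y = (∂Q/∂Y)·(Y/Q) = 0.00215966 × (40423/863.605) = 0.101.

0.101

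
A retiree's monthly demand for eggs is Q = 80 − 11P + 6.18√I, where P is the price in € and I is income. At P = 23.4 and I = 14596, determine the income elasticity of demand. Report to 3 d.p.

0.656

At P = 23.4, I = 14596: Q = 569.230.
Holding P constant, ∂Q/∂I = 6.18/(2√I) = 0.0255765.
η_I = (∂Q/∂I)·(I/Q) = 0.0255765 × (14596/569.230) = 0.656.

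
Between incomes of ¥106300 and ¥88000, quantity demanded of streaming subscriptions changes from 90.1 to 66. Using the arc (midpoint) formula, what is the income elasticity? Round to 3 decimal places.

ΔQ = 66 − 90.1 = -24.1; midpoint Q̄ = (90.1 + 66)/2 = 78.05.
ΔI = 88000 − 106300 = -18300; midpoint Ī = (106300 + 88000)/2 = 97150.
η = (ΔQ/Q̄) ÷ (ΔI/Ī) = (-24.1/78.05) ÷ (-18300/97150) = 1.639.

1.639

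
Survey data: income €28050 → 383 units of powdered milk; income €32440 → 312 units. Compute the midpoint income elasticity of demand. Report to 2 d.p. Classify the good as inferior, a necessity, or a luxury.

ΔQ = 312 − 383 = -71; midpoint Q̄ = (383 + 312)/2 = 347.5.
ΔI = 32440 − 28050 = 4390; midpoint Ī = (28050 + 32440)/2 = 30245.
η = (ΔQ/Q̄) ÷ (ΔI/Ī) = (-71/347.5) ÷ (4390/30245) = -1.41.
η < 0 ⇒ inferior good.

-1.41 (inferior good)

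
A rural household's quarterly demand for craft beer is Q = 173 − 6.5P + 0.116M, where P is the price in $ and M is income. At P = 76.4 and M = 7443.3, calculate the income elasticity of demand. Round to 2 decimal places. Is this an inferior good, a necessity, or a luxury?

At P = 76.4, M = 7443.3: Q = 539.823.
Holding P constant, ∂Q/∂M = 0.116.
η_M = (∂Q/∂M)·(M/Q) = 0.116 × (7443.3/539.823) = 1.60.
Since η > 1, this is a luxury.

1.60 (luxury)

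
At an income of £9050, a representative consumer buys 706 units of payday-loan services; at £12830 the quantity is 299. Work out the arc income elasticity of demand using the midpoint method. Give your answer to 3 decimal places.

ΔQ = 299 − 706 = -407; midpoint Q̄ = (706 + 299)/2 = 502.5.
ΔI = 12830 − 9050 = 3780; midpoint Ī = (9050 + 12830)/2 = 10940.
η = (ΔQ/Q̄) ÷ (ΔI/Ī) = (-407/502.5) ÷ (3780/10940) = -2.344.

-2.344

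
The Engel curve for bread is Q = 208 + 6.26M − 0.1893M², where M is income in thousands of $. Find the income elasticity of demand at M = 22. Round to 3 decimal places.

At M = 22: Q = 254.0988.
dQ/dM = 6.26 − 0.3786M = -2.06920.
η = (dQ/dM)·(M/Q) = -2.06920 × (22/254.0988) = -0.179.

-0.179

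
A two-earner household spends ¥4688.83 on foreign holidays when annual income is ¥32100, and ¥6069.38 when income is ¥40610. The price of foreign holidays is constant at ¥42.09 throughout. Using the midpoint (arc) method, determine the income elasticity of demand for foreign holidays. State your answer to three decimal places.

1.096

With a constant price, Q₁ = 4688.83/42.09 = 111.400 and Q₂ = 6069.38/42.09 = 144.200 (equivalently, work directly with expenditure since P cancels).
Midpoint %ΔQ = (6069.38 − 4688.83)/5379.11 = 0.25665; midpoint %ΔI = (40610 − 32100)/36355 = 0.23408.
η = 0.25665 / 0.23408 = 1.096.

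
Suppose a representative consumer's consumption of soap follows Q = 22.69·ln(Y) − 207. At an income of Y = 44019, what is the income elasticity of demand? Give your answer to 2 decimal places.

At Y = 44019: Q = 35.610.
dQ/dY = 22.69/Y = 0.000515459 at this income.
η = (dQ/dY)·(Y/Q) = 0.000515459 × (44019/35.610) = 0.64.

0.64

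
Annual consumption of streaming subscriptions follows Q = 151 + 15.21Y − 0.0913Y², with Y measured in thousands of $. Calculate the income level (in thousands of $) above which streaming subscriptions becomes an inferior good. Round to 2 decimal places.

83.30

dQ/dY = 15.21 − 0.1826Y.
The good is inferior where dQ/dY < 0. Setting dQ/dY = 0 gives Y = 15.21 / 0.1826 = 83.30.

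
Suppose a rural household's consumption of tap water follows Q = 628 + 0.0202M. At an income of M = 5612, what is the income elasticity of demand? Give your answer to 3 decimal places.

At M = 5612: Q = 741.362.
dQ/dM = 0.0202.
η = (dQ/dM)·(M/Q) = 0.0202 × (5612/741.362) = 0.153.

0.153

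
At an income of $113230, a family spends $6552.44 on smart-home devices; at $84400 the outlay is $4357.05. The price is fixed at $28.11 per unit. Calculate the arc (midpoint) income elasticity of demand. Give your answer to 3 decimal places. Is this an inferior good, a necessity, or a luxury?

With a constant price, Q₁ = 6552.44/28.11 = 233.100 and Q₂ = 4357.05/28.11 = 155.000 (equivalently, work directly with expenditure since P cancels).
Midpoint %ΔQ = (4357.05 − 6552.44)/5454.75 = -0.40247; midpoint %ΔI = (84400 − 113230)/98815 = -0.29176.
η = -0.40247 / -0.29176 = 1.379.
η > 1 ⇒ luxury.

1.379 (luxury)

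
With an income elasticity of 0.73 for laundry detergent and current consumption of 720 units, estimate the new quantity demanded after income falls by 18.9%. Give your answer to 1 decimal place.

%ΔQ ≈ η × %ΔI = 0.73 × (-18.9%) = -13.797%.
New Q ≈ 720 × (1 − 0.13797) = 620.7.

620.7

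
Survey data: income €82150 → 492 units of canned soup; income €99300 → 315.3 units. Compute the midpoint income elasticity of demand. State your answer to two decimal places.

ΔQ = 315.3 − 492 = -176.7; midpoint Q̄ = (492 + 315.3)/2 = 403.65.
ΔI = 99300 − 82150 = 17150; midpoint Ī = (82150 + 99300)/2 = 90725.
η = (ΔQ/Q̄) ÷ (ΔI/Ī) = (-176.7/403.65) ÷ (17150/90725) = -2.32.

-2.32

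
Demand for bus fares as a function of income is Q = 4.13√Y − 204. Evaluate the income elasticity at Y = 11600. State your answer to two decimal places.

0.92

At Y = 11600: Q = 240.815.
dQ/dY = 4.13/(2√Y) = 0.019173 at this income.
η = (dQ/dY)·(Y/Q) = 0.019173 × (11600/240.815) = 0.92.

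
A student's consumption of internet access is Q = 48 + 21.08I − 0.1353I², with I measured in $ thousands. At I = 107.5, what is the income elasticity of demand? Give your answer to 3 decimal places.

At I = 107.5: Q = 750.5394.
dQ/dI = 21.08 − 0.2706I = -8.00950.
η = (dQ/dI)·(I/Q) = -8.00950 × (107.5/750.5394) = -1.147.

-1.147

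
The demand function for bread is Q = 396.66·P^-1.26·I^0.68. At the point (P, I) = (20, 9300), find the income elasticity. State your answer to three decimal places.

0.680

For a multiplicative demand Q = A·P^α·I^β, the income elasticity is β everywhere.
Here β = 0.68, so η = 0.680.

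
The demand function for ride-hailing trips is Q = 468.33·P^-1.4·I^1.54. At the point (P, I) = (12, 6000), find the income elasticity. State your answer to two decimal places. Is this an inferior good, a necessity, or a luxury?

1.54 (luxury)

For a multiplicative demand Q = A·P^α·I^β, the income elasticity is β everywhere.
Here β = 1.54, so η = 1.54.
Since η > 1, this is a luxury.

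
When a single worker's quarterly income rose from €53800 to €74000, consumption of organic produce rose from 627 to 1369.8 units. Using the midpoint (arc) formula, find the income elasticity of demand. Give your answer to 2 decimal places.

2.35

ΔQ = 1369.8 − 627 = 742.8; midpoint Q̄ = (627 + 1369.8)/2 = 998.4.
ΔI = 74000 − 53800 = 20200; midpoint Ī = (53800 + 74000)/2 = 63900.
η = (ΔQ/Q̄) ÷ (ΔI/Ī) = (742.8/998.4) ÷ (20200/63900) = 2.35.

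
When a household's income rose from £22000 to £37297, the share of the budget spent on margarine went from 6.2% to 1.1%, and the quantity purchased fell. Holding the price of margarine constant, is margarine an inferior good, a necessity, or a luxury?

Quantity demanded falls as income rises, so η < 0.

inferior good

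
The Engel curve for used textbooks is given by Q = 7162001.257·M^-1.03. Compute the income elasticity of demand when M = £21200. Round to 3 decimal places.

-1.030

For Q = A·M^β the income elasticity is constant and equal to β.
Here β = -1.03, so η = -1.030.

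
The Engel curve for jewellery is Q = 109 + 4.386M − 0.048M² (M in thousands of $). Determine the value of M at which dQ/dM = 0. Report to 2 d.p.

dQ/dM = 4.386 − 0.096M.
The good is inferior where dQ/dM < 0. Setting dQ/dM = 0 gives M = 4.386 / 0.096 = 45.69.

45.69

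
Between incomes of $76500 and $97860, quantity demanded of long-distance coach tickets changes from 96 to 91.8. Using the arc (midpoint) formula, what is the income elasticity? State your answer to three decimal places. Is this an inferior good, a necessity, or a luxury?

-0.183 (inferior good)

ΔQ = 91.8 − 96 = -4.2; midpoint Q̄ = (96 + 91.8)/2 = 93.9.
ΔI = 97860 − 76500 = 21360; midpoint Ī = (76500 + 97860)/2 = 87180.
η = (ΔQ/Q̄) ÷ (ΔI/Ī) = (-4.2/93.9) ÷ (21360/87180) = -0.183.
η < 0 ⇒ inferior good.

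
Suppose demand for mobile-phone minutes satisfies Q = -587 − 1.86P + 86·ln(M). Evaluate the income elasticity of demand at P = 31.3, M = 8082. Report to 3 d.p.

At P = 31.3, M = 8082: Q = 128.558.
Holding P constant, ∂Q/∂M = 86/M = 0.0106409.
η_M = (∂Q/∂M)·(M/Q) = 0.0106409 × (8082/128.558) = 0.669.

0.669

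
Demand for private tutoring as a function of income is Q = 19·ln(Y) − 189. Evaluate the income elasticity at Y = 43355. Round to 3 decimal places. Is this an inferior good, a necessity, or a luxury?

At Y = 43355: Q = 13.866.
dQ/dY = 19/Y = 0.000438242 at this income.
η = (dQ/dY)·(Y/Q) = 0.000438242 × (43355/13.866) = 1.370.
Since η > 1, the good is a luxury.

1.370 (luxury)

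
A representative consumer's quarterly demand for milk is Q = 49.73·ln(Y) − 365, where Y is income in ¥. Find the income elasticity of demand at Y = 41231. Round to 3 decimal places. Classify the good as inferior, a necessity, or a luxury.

0.304 (necessity)

At Y = 41231: Q = 163.478.
dQ/dY = 49.73/Y = 0.00120613 at this income.
η = (dQ/dY)·(Y/Q) = 0.00120613 × (41231/163.478) = 0.304.
Since 0 < η < 1, the good is a necessity.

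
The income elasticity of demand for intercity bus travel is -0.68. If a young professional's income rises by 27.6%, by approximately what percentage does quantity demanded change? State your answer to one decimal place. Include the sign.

%ΔQ ≈ η × %ΔI = -0.68 × 27.6% = -18.8%.

-18.8%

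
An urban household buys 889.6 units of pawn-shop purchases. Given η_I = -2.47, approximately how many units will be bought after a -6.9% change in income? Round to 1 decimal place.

1041.2

%ΔQ ≈ η × %ΔI = -2.47 × (-6.9%) = 17.043%.
New Q ≈ 889.6 × (1 + 0.17043) = 1041.2.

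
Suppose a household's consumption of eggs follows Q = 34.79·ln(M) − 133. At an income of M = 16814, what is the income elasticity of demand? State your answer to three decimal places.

0.169

At M = 16814: Q = 205.506.
dQ/dM = 34.79/M = 0.00206911 at this income.
η = (dQ/dM)·(M/Q) = 0.00206911 × (16814/205.506) = 0.169.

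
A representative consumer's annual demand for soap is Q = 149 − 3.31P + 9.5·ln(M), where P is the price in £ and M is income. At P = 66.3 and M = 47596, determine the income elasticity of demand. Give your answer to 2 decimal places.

0.30

At P = 66.3, M = 47596: Q = 31.867.
Holding P constant, ∂Q/∂M = 9.5/M = 0.000199597.
η_M = (∂Q/∂M)·(M/Q) = 0.000199597 × (47596/31.867) = 0.30.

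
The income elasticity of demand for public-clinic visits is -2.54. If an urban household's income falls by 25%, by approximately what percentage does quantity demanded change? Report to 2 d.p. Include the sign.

%ΔQ ≈ η × %ΔI = -2.54 × (-25%) = 63.50%.

63.50%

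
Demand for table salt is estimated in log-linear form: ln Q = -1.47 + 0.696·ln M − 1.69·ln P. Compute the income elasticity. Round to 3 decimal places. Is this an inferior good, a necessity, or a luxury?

In a log-linear demand, the coefficient on ln M is the income elasticity.
So η = 0.696.
0 < η < 1 ⇒ necessity.

0.696 (necessity)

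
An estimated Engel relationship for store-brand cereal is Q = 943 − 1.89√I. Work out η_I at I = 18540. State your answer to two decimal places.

-0.19

At I = 18540: Q = 685.654.
dQ/dI = -1.89/(2√I) = -0.00694028 at this income.
η = (dQ/dI)·(I/Q) = -0.00694028 × (18540/685.654) = -0.19.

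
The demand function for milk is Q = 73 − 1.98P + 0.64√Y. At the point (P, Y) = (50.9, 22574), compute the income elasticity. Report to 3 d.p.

0.703

At P = 50.9, Y = 22574: Q = 68.376.
Holding P constant, ∂Q/∂Y = 0.64/(2√Y) = 0.00212983.
η_Y = (∂Q/∂Y)·(Y/Q) = 0.00212983 × (22574/68.376) = 0.703.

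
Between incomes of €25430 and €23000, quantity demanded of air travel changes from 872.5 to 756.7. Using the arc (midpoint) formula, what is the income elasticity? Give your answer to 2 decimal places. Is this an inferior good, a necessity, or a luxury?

ΔQ = 756.7 − 872.5 = -115.8; midpoint Q̄ = (872.5 + 756.7)/2 = 814.6.
ΔI = 23000 − 25430 = -2430; midpoint Ī = (25430 + 23000)/2 = 24215.
η = (ΔQ/Q̄) ÷ (ΔI/Ī) = (-115.8/814.6) ÷ (-2430/24215) = 1.42.
η > 1 ⇒ luxury.

1.42 (luxury)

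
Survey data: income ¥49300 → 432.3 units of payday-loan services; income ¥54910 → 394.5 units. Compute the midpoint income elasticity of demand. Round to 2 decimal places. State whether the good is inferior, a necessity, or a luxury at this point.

-0.85 (inferior good)

ΔQ = 394.5 − 432.3 = -37.8; midpoint Q̄ = (432.3 + 394.5)/2 = 413.4.
ΔI = 54910 − 49300 = 5610; midpoint Ī = (49300 + 54910)/2 = 52105.
η = (ΔQ/Q̄) ÷ (ΔI/Ī) = (-37.8/413.4) ÷ (5610/52105) = -0.85.
η < 0 ⇒ inferior good.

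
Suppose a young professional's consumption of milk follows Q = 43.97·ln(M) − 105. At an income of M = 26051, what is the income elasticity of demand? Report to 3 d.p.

0.129

At M = 26051: Q = 342.079.
dQ/dM = 43.97/M = 0.00168784 at this income.
η = (dQ/dM)·(M/Q) = 0.00168784 × (26051/342.079) = 0.129.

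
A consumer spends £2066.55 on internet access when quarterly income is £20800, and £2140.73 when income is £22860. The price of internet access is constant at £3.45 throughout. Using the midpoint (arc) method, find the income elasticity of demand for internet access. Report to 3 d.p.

0.374

With a constant price, Q₁ = 2066.55/3.45 = 599.000 and Q₂ = 2140.73/3.45 = 620.501 (equivalently, work directly with expenditure since P cancels).
Midpoint %ΔQ = (2140.73 − 2066.55)/2103.64 = 0.03526; midpoint %ΔI = (22860 − 20800)/21830 = 0.09437.
η = 0.03526 / 0.09437 = 0.374.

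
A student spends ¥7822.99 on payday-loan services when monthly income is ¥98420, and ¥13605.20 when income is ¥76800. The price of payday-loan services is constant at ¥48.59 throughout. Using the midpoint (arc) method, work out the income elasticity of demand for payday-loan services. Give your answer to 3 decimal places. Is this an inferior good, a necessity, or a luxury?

With a constant price, Q₁ = 7822.99/48.59 = 161.000 and Q₂ = 13605.20/48.59 = 280.000 (equivalently, work directly with expenditure since P cancels).
Midpoint %ΔQ = (13605.20 − 7822.99)/10714.10 = 0.53968; midpoint %ΔI = (76800 − 98420)/87610 = -0.24678.
η = 0.53968 / -0.24678 = -2.187.
η < 0 ⇒ inferior good.

-2.187 (inferior good)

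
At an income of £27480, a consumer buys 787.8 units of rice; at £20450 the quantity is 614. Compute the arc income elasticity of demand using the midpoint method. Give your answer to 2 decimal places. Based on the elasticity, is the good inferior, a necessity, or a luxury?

ΔQ = 614 − 787.8 = -173.8; midpoint Q̄ = (787.8 + 614)/2 = 700.9.
ΔI = 20450 − 27480 = -7030; midpoint Ī = (27480 + 20450)/2 = 23965.
η = (ΔQ/Q̄) ÷ (ΔI/Ī) = (-173.8/700.9) ÷ (-7030/23965) = 0.85.
0 < η < 1 ⇒ necessity.

0.85 (necessity)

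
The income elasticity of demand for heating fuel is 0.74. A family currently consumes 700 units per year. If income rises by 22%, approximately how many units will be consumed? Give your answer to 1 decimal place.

814.0

%ΔQ ≈ η × %ΔI = 0.74 × 22% = 16.28%.
New Q ≈ 700 × (1 + 0.1628) = 814.0.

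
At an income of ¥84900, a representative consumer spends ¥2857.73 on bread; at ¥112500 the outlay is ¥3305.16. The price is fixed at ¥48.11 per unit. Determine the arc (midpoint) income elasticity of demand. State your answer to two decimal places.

With a constant price, Q₁ = 2857.73/48.11 = 59.400 and Q₂ = 3305.16/48.11 = 68.700 (equivalently, work directly with expenditure since P cancels).
Midpoint %ΔQ = (3305.16 − 2857.73)/3081.45 = 0.14520; midpoint %ΔI = (112500 − 84900)/98700 = 0.27964.
η = 0.14520 / 0.27964 = 0.52.

0.52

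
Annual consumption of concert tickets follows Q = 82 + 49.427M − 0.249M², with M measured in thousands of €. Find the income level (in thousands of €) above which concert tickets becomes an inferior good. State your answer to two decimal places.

dQ/dM = 49.427 − 0.498M.
The good is inferior where dQ/dM < 0. Setting dQ/dM = 0 gives M = 49.427 / 0.498 = 99.25.

99.25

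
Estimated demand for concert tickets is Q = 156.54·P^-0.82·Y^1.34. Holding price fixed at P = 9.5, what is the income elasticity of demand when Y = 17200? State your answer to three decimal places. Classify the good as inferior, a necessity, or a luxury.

1.340 (luxury)

For a multiplicative demand Q = A·P^α·Y^β, the income elasticity is β everywhere.
Here β = 1.34, so η = 1.340.
Since η > 1, this is a luxury.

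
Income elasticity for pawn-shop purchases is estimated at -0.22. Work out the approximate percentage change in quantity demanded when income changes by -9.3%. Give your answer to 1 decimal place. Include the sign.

%ΔQ ≈ η × %ΔI = -0.22 × (-9.3%) = 2.0%.

2.0%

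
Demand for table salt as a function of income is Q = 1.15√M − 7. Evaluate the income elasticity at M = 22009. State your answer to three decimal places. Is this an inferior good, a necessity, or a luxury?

At M = 22009: Q = 163.607.
dQ/dM = 1.15/(2√M) = 0.00387586 at this income.
η = (dQ/dM)·(M/Q) = 0.00387586 × (22009/163.607) = 0.521.
Since 0 < η < 1, the good is a necessity.

0.521 (necessity)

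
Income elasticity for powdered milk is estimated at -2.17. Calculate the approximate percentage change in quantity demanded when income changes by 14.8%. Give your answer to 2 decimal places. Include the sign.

%ΔQ ≈ η × %ΔI = -2.17 × 14.8% = -32.12%.

-32.12%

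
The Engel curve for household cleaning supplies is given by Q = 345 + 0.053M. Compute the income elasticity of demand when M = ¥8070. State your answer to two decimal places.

At M = 8070: Q = 772.710.
dQ/dM = 0.053.
η = (dQ/dM)·(M/Q) = 0.053 × (8070/772.710) = 0.55.

0.55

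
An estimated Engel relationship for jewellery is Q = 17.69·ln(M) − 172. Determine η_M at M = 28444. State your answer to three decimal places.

1.877

At M = 28444: Q = 9.423.
dQ/dM = 17.69/M = 0.000621924 at this income.
η = (dQ/dM)·(M/Q) = 0.000621924 × (28444/9.423) = 1.877.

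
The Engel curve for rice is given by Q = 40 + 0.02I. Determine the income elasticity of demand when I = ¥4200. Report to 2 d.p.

At I = 4200: Q = 124.000.
dQ/dI = 0.02.
η = (dQ/dI)·(I/Q) = 0.02 × (4200/124.000) = 0.68.

0.68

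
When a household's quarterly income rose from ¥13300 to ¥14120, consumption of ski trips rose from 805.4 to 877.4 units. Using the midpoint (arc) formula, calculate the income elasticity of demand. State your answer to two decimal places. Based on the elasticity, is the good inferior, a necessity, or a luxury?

1.43 (luxury)

ΔQ = 877.4 − 805.4 = 72; midpoint Q̄ = (805.4 + 877.4)/2 = 841.4.
ΔI = 14120 − 13300 = 820; midpoint Ī = (13300 + 14120)/2 = 13710.
η = (ΔQ/Q̄) ÷ (ΔI/Ī) = (72/841.4) ÷ (820/13710) = 1.43.
η > 1 ⇒ luxury.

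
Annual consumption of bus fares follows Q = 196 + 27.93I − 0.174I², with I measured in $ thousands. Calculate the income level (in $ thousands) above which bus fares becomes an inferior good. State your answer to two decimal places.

80.26

dQ/dI = 27.93 − 0.348I.
The good is inferior where dQ/dI < 0. Setting dQ/dI = 0 gives I = 27.93 / 0.348 = 80.26.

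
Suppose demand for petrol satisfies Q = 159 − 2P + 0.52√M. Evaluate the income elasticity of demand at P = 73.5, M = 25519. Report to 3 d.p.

0.437

At P = 73.5, M = 25519: Q = 95.068.
Holding P constant, ∂Q/∂M = 0.52/(2√M) = 0.00162758.
η_M = (∂Q/∂M)·(M/Q) = 0.00162758 × (25519/95.068) = 0.437.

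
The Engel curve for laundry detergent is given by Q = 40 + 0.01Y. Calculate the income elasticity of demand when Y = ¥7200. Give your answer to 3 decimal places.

At Y = 7200: Q = 112.000.
dQ/dY = 0.01.
η = (dQ/dY)·(Y/Q) = 0.01 × (7200/112.000) = 0.643.

0.643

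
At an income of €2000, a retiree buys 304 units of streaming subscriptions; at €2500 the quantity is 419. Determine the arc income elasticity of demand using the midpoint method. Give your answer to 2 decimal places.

ΔQ = 419 − 304 = 115; midpoint Q̄ = (304 + 419)/2 = 361.5.
ΔI = 2500 − 2000 = 500; midpoint Ī = (2000 + 2500)/2 = 2250.
η = (ΔQ/Q̄) ÷ (ΔI/Ī) = (115/361.5) ÷ (500/2250) = 1.43.

1.43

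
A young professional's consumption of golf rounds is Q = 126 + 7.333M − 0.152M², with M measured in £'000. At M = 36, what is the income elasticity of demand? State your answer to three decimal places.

-0.674

At M = 36: Q = 192.9960.
dQ/dM = 7.333 − 0.304M = -3.61100.
η = (dQ/dM)·(M/Q) = -3.61100 × (36/192.9960) = -0.674.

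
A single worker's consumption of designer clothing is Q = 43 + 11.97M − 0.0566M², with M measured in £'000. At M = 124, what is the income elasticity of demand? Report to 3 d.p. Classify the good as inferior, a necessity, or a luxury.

-0.390 (inferior good)

At M = 124: Q = 656.9984.
dQ/dM = 11.97 − 0.1132M = -2.06680.
η = (dQ/dM)·(M/Q) = -2.06680 × (124/656.9984) = -0.390.
η < 0 ⇒ inferior good.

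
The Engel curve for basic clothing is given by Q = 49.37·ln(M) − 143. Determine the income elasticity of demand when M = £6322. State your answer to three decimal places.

0.171

At M = 6322: Q = 289.076.
dQ/dM = 49.37/M = 0.00780924 at this income.
η = (dQ/dM)·(M/Q) = 0.00780924 × (6322/289.076) = 0.171.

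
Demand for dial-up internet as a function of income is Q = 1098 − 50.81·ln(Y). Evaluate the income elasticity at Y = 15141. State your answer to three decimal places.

-0.083

At Y = 15141: Q = 608.946.
dQ/dY = -50.81/Y = -0.00335579 at this income.
η = (dQ/dY)·(Y/Q) = -0.00335579 × (15141/608.946) = -0.083.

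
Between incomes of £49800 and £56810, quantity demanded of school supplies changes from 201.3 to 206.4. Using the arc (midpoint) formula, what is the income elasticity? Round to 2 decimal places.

ΔQ = 206.4 − 201.3 = 5.1; midpoint Q̄ = (201.3 + 206.4)/2 = 203.85.
ΔI = 56810 − 49800 = 7010; midpoint Ī = (49800 + 56810)/2 = 53305.
η = (ΔQ/Q̄) ÷ (ΔI/Ī) = (5.1/203.85) ÷ (7010/53305) = 0.19.

0.19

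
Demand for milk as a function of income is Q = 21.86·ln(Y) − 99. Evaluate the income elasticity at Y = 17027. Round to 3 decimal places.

At Y = 17027: Q = 113.972.
dQ/dY = 21.86/Y = 0.00128384 at this income.
η = (dQ/dY)·(Y/Q) = 0.00128384 × (17027/113.972) = 0.192.

0.192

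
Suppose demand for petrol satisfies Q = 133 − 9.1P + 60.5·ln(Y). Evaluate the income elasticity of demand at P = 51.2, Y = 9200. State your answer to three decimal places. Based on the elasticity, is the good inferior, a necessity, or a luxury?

At P = 51.2, Y = 9200: Q = 219.261.
Holding P constant, ∂Q/∂Y = 60.5/Y = 0.00657609.
η_Y = (∂Q/∂Y)·(Y/Q) = 0.00657609 × (9200/219.261) = 0.276.
Since 0 < η < 1, this is a necessity.

0.276 (necessity)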